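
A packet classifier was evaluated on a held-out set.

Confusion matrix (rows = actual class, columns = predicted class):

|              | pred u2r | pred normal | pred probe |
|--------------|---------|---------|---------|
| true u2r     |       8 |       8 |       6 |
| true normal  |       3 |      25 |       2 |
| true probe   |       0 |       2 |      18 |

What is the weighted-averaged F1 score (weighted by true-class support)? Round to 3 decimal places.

Per-class F1 score (2·TP/(2·TP+FP+FN)):
  u2r: TP=8, FP=3+0=3, FN=8+6=14 → 16/33 = 0.4848
  normal: TP=25, FP=8+2=10, FN=3+2=5 → 50/65 = 0.7692
  probe: TP=18, FP=6+2=8, FN=0+2=2 → 36/46 = 0.7826
Weighted-F1 score = Σ (supportᵢ/N)·F1 scoreᵢ with N=72: (22/72)·0.4848 + (30/72)·0.7692 + (20/72)·0.7826 = 0.686

0.686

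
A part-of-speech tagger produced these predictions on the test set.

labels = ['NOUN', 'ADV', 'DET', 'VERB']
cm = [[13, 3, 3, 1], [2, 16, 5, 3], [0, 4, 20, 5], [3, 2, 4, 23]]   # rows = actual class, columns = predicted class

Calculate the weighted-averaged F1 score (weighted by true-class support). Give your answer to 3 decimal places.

0.673

Per-class F1 score (2·TP/(2·TP+FP+FN)):
  NOUN: TP=13, FP=2+0+3=5, FN=3+3+1=7 → 26/38 = 0.6842
  ADV: TP=16, FP=3+4+2=9, FN=2+5+3=10 → 32/51 = 0.6275
  DET: TP=20, FP=3+5+4=12, FN=0+4+5=9 → 40/61 = 0.6557
  VERB: TP=23, FP=1+3+5=9, FN=3+2+4=9 → 46/64 = 0.7188
Weighted-F1 score = Σ (supportᵢ/N)·F1 scoreᵢ with N=107: (20/107)·0.6842 + (26/107)·0.6275 + (29/107)·0.6557 + (32/107)·0.7188 = 0.673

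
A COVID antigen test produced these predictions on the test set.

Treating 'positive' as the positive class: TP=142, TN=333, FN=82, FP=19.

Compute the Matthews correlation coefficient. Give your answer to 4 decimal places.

MCC = (TP·TN − FP·FN) / √((TP+FP)(TP+FN)(TN+FP)(TN+FN))
Numerator = 142·333 − 19·82 = 45728
Denominator = √(161·224·352·415) = √5268229120 = 72582.5676
MCC = 45728 / 72582.5676 = 0.6300

0.6300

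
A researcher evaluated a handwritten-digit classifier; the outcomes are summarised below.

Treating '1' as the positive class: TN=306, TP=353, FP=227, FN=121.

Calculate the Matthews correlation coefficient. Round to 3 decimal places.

0.322

MCC = (TP·TN − FP·FN) / √((TP+FP)(TP+FN)(TN+FP)(TN+FN))
Numerator = 353·306 − 227·121 = 80551
Denominator = √(580·474·533·427) = √62569317720 = 250138.5970
MCC = 80551 / 250138.5970 = 0.322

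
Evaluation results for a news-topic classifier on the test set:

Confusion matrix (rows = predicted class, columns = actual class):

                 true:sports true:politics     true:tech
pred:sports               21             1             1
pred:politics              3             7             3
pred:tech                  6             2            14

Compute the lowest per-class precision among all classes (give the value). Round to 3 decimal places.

Per-class precision (TP/(TP+FP)):
  sports: TP=21, FP=1+1=2 → 21/23 = 0.9130
  politics: TP=7, FP=3+3=6 → 7/13 = 0.5385
  tech: TP=14, FP=6+2=8 → 14/22 = 0.6364
Lowest is class 'politics' with precision = 0.538.

0.538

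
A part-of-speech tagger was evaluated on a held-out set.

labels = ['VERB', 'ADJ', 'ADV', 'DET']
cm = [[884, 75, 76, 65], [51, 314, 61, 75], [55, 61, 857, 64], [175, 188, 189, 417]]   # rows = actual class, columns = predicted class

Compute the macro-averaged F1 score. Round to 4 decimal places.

Per-class F1 score (2·TP/(2·TP+FP+FN)):
  VERB: TP=884, FP=51+55+175=281, FN=75+76+65=216 → 1768/2265 = 0.78057
  ADJ: TP=314, FP=75+61+188=324, FN=51+61+75=187 → 628/1139 = 0.55136
  ADV: TP=857, FP=76+61+189=326, FN=55+61+64=180 → 1714/2220 = 0.77207
  DET: TP=417, FP=65+75+64=204, FN=175+188+189=552 → 834/1590 = 0.52453
Macro-F1 score = mean = (0.78057 + 0.55136 + 0.77207 + 0.52453) / 4 = 0.6571

0.6571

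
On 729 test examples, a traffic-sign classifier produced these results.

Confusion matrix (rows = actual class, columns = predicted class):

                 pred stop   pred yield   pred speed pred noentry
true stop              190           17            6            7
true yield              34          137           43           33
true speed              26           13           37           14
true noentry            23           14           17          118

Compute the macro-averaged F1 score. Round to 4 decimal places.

Per-class F1 score (2·TP/(2·TP+FP+FN)):
  stop: TP=190, FP=34+26+23=83, FN=17+6+7=30 → 380/493 = 0.77079
  yield: TP=137, FP=17+13+14=44, FN=34+43+33=110 → 274/428 = 0.64019
  speed: TP=37, FP=6+43+17=66, FN=26+13+14=53 → 74/193 = 0.38342
  noentry: TP=118, FP=7+33+14=54, FN=23+14+17=54 → 236/344 = 0.68605
Macro-F1 score = mean = (0.77079 + 0.64019 + 0.38342 + 0.68605) / 4 = 0.6201

0.6201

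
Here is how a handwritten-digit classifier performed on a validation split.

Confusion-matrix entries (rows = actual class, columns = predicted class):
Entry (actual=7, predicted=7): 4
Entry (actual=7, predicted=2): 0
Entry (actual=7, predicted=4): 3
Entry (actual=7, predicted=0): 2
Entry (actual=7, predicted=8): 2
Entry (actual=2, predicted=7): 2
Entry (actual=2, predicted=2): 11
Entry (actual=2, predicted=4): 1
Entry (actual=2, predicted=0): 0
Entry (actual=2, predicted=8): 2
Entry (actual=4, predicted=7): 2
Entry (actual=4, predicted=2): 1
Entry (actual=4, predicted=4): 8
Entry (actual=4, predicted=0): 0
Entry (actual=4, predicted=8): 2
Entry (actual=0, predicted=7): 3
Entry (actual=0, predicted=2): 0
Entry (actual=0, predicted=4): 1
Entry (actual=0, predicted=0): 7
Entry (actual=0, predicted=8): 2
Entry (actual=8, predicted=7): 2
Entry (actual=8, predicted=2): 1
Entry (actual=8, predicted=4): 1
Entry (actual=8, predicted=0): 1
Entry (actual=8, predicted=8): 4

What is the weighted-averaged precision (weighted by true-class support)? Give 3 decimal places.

0.588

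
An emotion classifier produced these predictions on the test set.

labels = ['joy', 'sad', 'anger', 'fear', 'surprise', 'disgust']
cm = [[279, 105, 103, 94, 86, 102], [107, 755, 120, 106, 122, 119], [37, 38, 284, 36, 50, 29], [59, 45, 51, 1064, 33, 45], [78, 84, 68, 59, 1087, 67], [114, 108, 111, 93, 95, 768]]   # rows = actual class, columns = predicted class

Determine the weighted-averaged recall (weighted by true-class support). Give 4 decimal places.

Per-class recall (TP/(TP+FN)):
  joy: TP=279, FN=105+103+94+86+102=490 → 279/769 = 0.36281
  sad: TP=755, FN=107+120+106+122+119=574 → 755/1329 = 0.56810
  anger: TP=284, FN=37+38+36+50+29=190 → 284/474 = 0.59916
  fear: TP=1064, FN=59+45+51+33+45=233 → 1064/1297 = 0.82035
  surprise: TP=1087, FN=78+84+68+59+67=356 → 1087/1443 = 0.75329
  disgust: TP=768, FN=114+108+111+93+95=521 → 768/1289 = 0.59581
Weighted-recall = Σ (supportᵢ/N)·recallᵢ with N=6601: (769/6601)·0.36281 + (1329/6601)·0.56810 + (474/6601)·0.59916 + (1297/6601)·0.82035 + (1443/6601)·0.75329 + (1289/6601)·0.59581 = 0.6419

0.6419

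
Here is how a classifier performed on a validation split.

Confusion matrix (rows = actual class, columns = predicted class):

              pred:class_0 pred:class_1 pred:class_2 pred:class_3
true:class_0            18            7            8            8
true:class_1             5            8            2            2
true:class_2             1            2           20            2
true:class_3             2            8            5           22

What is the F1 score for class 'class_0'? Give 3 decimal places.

One-vs-rest for 'class_0': TP = diagonal; FP = other classes predicted 'class_0'; FN = 'class_0' predicted as other.
F1 score = 2·TP/(2·TP+FP+FN).
class_0: TP=18, FP=5+1+2=8, FN=7+8+8=23 → 36/67 = 0.5373

0.537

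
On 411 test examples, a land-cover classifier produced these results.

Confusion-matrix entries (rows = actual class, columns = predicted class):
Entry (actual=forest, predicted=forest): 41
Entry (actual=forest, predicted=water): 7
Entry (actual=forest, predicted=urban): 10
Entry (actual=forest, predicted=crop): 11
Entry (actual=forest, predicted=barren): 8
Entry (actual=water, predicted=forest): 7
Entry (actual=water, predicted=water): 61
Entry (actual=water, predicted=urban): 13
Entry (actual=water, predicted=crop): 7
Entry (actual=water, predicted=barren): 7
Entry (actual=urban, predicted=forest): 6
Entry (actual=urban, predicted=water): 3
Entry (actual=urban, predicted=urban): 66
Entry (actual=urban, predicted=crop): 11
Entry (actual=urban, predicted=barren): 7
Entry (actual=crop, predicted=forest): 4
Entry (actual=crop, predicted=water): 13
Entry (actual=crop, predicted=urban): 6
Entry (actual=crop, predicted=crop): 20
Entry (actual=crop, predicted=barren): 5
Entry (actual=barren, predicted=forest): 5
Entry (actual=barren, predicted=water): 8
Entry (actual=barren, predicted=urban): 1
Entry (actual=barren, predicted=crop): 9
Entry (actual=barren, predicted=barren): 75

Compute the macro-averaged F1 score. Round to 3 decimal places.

0.613

Per-class F1 score (2·TP/(2·TP+FP+FN)):
  forest: TP=41, FP=7+6+4+5=22, FN=7+10+11+8=36 → 82/140 = 0.5857
  water: TP=61, FP=7+3+13+8=31, FN=7+13+7+7=34 → 122/187 = 0.6524
  urban: TP=66, FP=10+13+6+1=30, FN=6+3+11+7=27 → 132/189 = 0.6984
  crop: TP=20, FP=11+7+11+9=38, FN=4+13+6+5=28 → 40/106 = 0.3774
  barren: TP=75, FP=8+7+7+5=27, FN=5+8+1+9=23 → 150/200 = 0.7500
Macro-F1 score = mean = (0.5857 + 0.6524 + 0.6984 + 0.3774 + 0.7500) / 5 = 0.613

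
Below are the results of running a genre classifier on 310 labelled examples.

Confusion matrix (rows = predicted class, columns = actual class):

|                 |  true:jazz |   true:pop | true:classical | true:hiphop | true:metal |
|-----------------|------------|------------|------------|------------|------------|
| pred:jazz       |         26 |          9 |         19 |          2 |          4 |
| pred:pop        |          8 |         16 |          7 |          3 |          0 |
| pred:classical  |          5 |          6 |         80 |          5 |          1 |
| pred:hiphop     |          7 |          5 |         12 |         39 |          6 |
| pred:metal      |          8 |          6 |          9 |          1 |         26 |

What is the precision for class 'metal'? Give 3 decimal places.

One-vs-rest for 'metal': TP = diagonal; FP = other classes predicted 'metal'; FN = 'metal' predicted as other.
precision = TP/(TP+FP).
metal: TP=26, FP=8+6+9+1=24 → 26/50 = 0.5200

0.520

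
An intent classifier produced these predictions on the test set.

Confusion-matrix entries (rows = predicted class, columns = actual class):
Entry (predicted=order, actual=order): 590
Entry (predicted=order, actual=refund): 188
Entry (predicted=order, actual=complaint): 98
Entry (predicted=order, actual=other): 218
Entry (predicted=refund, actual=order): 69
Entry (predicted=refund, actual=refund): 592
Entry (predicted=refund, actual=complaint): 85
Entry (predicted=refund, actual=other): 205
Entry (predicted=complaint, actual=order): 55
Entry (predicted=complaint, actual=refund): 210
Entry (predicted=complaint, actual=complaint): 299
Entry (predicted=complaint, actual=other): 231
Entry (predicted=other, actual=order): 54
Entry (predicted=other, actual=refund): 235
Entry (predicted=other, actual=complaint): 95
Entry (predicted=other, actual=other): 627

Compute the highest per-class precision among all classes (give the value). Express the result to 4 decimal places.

0.6225

Per-class precision (TP/(TP+FP)):
  order: TP=590, FP=188+98+218=504 → 590/1094 = 0.53931
  refund: TP=592, FP=69+85+205=359 → 592/951 = 0.62250
  complaint: TP=299, FP=55+210+231=496 → 299/795 = 0.37610
  other: TP=627, FP=54+235+95=384 → 627/1011 = 0.62018
Highest is class 'refund' with precision = 0.6225.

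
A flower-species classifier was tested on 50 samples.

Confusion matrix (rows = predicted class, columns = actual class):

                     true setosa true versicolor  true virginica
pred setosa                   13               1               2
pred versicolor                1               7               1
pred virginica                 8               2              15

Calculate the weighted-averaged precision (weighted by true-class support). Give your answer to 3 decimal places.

Per-class precision (TP/(TP+FP)):
  setosa: TP=13, FP=1+2=3 → 13/16 = 0.8125
  versicolor: TP=7, FP=1+1=2 → 7/9 = 0.7778
  virginica: TP=15, FP=8+2=10 → 15/25 = 0.6000
Weighted-precision = Σ (supportᵢ/N)·precisionᵢ with N=50: (22/50)·0.8125 + (10/50)·0.7778 + (18/50)·0.6000 = 0.729

0.729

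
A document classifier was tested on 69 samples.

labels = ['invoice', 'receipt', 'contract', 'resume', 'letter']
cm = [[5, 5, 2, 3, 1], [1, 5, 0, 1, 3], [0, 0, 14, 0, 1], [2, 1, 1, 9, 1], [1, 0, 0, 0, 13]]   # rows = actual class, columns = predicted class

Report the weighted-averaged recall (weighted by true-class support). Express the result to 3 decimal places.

Per-class recall (TP/(TP+FN)):
  invoice: TP=5, FN=5+2+3+1=11 → 5/16 = 0.3125
  receipt: TP=5, FN=1+0+1+3=5 → 5/10 = 0.5000
  contract: TP=14, FN=0+0+0+1=1 → 14/15 = 0.9333
  resume: TP=9, FN=2+1+1+1=5 → 9/14 = 0.6429
  letter: TP=13, FN=1+0+0+0=1 → 13/14 = 0.9286
Weighted-recall = Σ (supportᵢ/N)·recallᵢ with N=69: (16/69)·0.3125 + (10/69)·0.5000 + (15/69)·0.9333 + (14/69)·0.6429 + (14/69)·0.9286 = 0.667

0.667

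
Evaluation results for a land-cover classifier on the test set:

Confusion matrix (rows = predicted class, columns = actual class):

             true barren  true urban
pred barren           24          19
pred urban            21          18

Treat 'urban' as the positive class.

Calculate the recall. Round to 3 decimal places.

0.486

Recall = TP/(TP+FN) = 18/(18+19) = 18/37 = 0.486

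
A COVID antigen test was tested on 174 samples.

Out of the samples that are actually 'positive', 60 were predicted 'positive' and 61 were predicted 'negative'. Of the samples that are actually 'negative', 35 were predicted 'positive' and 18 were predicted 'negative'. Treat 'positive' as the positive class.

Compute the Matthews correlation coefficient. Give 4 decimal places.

MCC = (TP·TN − FP·FN) / √((TP+FP)(TP+FN)(TN+FP)(TN+FN))
Numerator = 60·18 − 35·61 = -1055
Denominator = √(95·121·53·79) = √48129565 = 6937.5475
MCC = -1055 / 6937.5475 = -0.1521

-0.1521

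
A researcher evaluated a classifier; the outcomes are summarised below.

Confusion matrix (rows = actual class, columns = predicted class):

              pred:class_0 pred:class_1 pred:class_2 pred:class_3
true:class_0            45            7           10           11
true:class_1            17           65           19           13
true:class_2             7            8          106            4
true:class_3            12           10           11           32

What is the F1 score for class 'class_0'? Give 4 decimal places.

Take TP from the diagonal, FP from the rest of the 'class_0' prediction marginal, FN from the rest of the 'class_0' actual marginal.
F1 score = 2·TP/(2·TP+FP+FN).
class_0: TP=45, FP=17+7+12=36, FN=7+10+11=28 → 90/154 = 0.58442

0.5844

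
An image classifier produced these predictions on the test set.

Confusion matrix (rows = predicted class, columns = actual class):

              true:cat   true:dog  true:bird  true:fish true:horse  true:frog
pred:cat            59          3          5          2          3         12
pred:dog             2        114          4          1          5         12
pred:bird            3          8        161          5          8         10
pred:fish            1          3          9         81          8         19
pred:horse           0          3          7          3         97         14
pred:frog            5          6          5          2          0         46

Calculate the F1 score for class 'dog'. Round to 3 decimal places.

0.829

F1 score = 2·TP/(2·TP+FP+FN).
dog: TP=114, FP=2+4+1+5+12=24, FN=3+8+3+3+6=23 → 228/275 = 0.8291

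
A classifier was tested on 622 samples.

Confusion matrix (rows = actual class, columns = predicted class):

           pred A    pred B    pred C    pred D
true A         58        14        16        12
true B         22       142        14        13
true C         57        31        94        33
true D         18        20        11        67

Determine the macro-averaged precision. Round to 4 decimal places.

0.5731

Per-class precision (TP/(TP+FP)):
  A: TP=58, FP=22+57+18=97 → 58/155 = 0.37419
  B: TP=142, FP=14+31+20=65 → 142/207 = 0.68599
  C: TP=94, FP=16+14+11=41 → 94/135 = 0.69630
  D: TP=67, FP=12+13+33=58 → 67/125 = 0.53600
Macro-precision = mean = (0.37419 + 0.68599 + 0.69630 + 0.53600) / 4 = 0.5731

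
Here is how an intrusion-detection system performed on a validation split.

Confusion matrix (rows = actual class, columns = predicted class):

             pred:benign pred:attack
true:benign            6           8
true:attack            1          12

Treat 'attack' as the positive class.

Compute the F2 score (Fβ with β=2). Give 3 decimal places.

0.833

Fβ = (1+β²)·TP / ((1+β²)·TP + β²·FN + FP), with β²=4
= 5·12 / (5·12 + 4·1 + 8) = 0.833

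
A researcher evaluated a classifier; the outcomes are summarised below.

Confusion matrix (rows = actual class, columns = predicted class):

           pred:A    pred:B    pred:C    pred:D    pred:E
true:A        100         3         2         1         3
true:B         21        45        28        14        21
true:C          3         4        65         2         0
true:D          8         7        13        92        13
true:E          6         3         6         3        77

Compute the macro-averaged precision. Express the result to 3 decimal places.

Per-class precision (TP/(TP+FP)):
  A: TP=100, FP=21+3+8+6=38 → 100/138 = 0.7246
  B: TP=45, FP=3+4+7+3=17 → 45/62 = 0.7258
  C: TP=65, FP=2+28+13+6=49 → 65/114 = 0.5702
  D: TP=92, FP=1+14+2+3=20 → 92/112 = 0.8214
  E: TP=77, FP=3+21+0+13=37 → 77/114 = 0.6754
Macro-precision = mean = (0.7246 + 0.7258 + 0.5702 + 0.8214 + 0.6754) / 5 = 0.703

0.703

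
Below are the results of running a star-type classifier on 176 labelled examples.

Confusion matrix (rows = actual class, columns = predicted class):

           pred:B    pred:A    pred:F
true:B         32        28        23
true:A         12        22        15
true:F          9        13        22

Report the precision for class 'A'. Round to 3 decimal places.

0.349

Treat 'A' as positive and all other classes as negative.
precision = TP/(TP+FP).
A: TP=22, FP=28+13=41 → 22/63 = 0.3492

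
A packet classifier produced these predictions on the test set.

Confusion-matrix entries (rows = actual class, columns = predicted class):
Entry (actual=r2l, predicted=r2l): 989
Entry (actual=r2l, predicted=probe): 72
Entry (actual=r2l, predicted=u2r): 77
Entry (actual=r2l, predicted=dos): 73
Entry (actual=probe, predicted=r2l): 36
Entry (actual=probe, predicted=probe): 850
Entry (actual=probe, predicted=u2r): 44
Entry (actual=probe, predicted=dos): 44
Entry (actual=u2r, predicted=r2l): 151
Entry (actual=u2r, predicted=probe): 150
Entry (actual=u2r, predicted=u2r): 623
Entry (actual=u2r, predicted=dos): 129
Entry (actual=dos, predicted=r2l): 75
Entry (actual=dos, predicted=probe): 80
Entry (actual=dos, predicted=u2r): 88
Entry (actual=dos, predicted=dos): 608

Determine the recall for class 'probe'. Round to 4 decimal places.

0.8727

One-vs-rest for 'probe': TP = diagonal; FP = other classes predicted 'probe'; FN = 'probe' predicted as other.
recall = TP/(TP+FN).
probe: TP=850, FN=36+44+44=124 → 850/974 = 0.87269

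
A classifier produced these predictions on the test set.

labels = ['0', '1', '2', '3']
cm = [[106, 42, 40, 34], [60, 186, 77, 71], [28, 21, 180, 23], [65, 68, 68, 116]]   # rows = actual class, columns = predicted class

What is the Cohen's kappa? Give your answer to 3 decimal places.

0.328

Observed agreement pₒ = trace/N = 588/1185 = 0.4962
Expected agreement pₑ = Σ (rowᵢ·colᵢ)/N² = (222·259 + 394·317 + 252·365 + 317·244)/1185² = 0.2505
κ = (pₒ − pₑ)/(1 − pₑ) = (0.4962 − 0.2505)/(1 − 0.2505) = 0.328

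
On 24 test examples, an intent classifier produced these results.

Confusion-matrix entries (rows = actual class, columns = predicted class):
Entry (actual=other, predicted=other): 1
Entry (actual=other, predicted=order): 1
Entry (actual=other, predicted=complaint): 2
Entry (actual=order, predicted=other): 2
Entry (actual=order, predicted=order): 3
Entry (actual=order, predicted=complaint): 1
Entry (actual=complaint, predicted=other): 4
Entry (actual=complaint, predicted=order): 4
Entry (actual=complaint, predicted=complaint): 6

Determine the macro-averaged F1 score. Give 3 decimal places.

Per-class F1 score (2·TP/(2·TP+FP+FN)):
  other: TP=1, FP=2+4=6, FN=1+2=3 → 2/11 = 0.1818
  order: TP=3, FP=1+4=5, FN=2+1=3 → 6/14 = 0.4286
  complaint: TP=6, FP=2+1=3, FN=4+4=8 → 12/23 = 0.5217
Macro-F1 score = mean = (0.1818 + 0.4286 + 0.5217) / 3 = 0.377

0.377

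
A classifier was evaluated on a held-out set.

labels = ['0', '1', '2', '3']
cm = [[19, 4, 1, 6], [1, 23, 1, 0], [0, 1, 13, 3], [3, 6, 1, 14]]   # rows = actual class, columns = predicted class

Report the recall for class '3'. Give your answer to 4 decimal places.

One-vs-rest for '3': TP = diagonal; FP = other classes predicted '3'; FN = '3' predicted as other.
recall = TP/(TP+FN).
3: TP=14, FN=3+6+1=10 → 14/24 = 0.58333

0.5833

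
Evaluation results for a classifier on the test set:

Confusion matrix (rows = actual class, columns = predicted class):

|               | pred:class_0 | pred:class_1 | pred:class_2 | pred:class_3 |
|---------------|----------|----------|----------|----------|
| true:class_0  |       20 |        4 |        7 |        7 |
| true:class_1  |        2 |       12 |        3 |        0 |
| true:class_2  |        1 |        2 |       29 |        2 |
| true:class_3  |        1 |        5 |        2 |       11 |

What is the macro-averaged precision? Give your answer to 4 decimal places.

0.6531

Per-class precision (TP/(TP+FP)):
  class_0: TP=20, FP=2+1+1=4 → 20/24 = 0.83333
  class_1: TP=12, FP=4+2+5=11 → 12/23 = 0.52174
  class_2: TP=29, FP=7+3+2=12 → 29/41 = 0.70732
  class_3: TP=11, FP=7+0+2=9 → 11/20 = 0.55000
Macro-precision = mean = (0.83333 + 0.52174 + 0.70732 + 0.55000) / 4 = 0.6531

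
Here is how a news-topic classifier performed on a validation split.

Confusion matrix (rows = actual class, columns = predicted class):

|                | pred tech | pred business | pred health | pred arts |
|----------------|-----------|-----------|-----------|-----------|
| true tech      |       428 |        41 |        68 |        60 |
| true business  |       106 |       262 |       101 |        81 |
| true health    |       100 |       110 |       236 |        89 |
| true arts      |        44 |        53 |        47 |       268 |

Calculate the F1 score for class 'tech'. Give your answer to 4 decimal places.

0.6714

Treat 'tech' as positive and all other classes as negative.
F1 score = 2·TP/(2·TP+FP+FN).
tech: TP=428, FP=106+100+44=250, FN=41+68+60=169 → 856/1275 = 0.67137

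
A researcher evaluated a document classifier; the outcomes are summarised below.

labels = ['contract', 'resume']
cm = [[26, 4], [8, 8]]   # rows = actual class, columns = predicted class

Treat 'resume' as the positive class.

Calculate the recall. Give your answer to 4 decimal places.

Recall = TP/(TP+FN) = 8/(8+8) = 8/16 = 0.5000

0.5000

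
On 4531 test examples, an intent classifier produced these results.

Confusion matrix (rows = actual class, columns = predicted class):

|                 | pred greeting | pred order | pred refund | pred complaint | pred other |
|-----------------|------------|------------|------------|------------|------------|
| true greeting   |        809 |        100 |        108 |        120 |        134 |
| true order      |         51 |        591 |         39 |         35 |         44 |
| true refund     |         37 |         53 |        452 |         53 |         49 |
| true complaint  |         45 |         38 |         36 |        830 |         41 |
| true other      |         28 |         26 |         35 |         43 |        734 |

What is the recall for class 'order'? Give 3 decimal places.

0.778

recall = TP/(TP+FN).
order: TP=591, FN=51+39+35+44=169 → 591/760 = 0.7776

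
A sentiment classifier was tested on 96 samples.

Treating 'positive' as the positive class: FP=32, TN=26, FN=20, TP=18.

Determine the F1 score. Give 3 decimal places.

Precision = TP/(TP+FP) = 18/50 = 0.3600
Recall = TP/(TP+FN) = 18/38 = 0.4737
F1 = 2·TP/(2·TP+FP+FN) = 36/88 = 0.409

0.409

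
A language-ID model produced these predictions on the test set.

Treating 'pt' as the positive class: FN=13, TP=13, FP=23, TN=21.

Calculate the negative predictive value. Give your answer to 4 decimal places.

NPV = TN/(TN+FN) = 21/(21+13) = 0.6176

0.6176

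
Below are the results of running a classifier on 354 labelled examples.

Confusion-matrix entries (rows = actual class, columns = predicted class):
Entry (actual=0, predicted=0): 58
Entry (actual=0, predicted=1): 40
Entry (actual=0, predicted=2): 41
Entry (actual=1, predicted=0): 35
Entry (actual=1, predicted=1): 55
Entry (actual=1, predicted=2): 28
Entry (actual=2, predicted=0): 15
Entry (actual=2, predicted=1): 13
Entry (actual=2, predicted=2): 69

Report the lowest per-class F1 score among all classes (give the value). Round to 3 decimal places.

Per-class F1 score (2·TP/(2·TP+FP+FN)):
  0: TP=58, FP=35+15=50, FN=40+41=81 → 116/247 = 0.4696
  1: TP=55, FP=40+13=53, FN=35+28=63 → 110/226 = 0.4867
  2: TP=69, FP=41+28=69, FN=15+13=28 → 138/235 = 0.5872
Lowest is class '0' with F1 score = 0.470.

0.470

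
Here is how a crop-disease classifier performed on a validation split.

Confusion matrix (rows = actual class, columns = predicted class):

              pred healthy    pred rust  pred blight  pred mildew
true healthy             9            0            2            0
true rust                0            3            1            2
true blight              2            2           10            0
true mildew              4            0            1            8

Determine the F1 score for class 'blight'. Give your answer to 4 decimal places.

0.7143

One-vs-rest for 'blight': TP = diagonal; FP = other classes predicted 'blight'; FN = 'blight' predicted as other.
F1 score = 2·TP/(2·TP+FP+FN).
blight: TP=10, FP=2+1+1=4, FN=2+2+0=4 → 20/28 = 0.71429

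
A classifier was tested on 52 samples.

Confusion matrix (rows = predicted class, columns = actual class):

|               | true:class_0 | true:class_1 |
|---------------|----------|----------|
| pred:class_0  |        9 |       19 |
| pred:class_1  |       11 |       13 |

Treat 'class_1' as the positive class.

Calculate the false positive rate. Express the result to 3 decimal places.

FPR = FP/(FP+TN) = 11/(11+9) = 0.550

0.550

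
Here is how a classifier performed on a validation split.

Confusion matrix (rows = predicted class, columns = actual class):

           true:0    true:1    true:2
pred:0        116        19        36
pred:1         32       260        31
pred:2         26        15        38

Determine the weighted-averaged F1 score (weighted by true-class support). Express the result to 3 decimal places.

0.712

Per-class F1 score (2·TP/(2·TP+FP+FN)):
  0: TP=116, FP=19+36=55, FN=32+26=58 → 232/345 = 0.6725
  1: TP=260, FP=32+31=63, FN=19+15=34 → 520/617 = 0.8428
  2: TP=38, FP=26+15=41, FN=36+31=67 → 76/184 = 0.4130
Weighted-F1 score = Σ (supportᵢ/N)·F1 scoreᵢ with N=573: (174/573)·0.6725 + (294/573)·0.8428 + (105/573)·0.4130 = 0.712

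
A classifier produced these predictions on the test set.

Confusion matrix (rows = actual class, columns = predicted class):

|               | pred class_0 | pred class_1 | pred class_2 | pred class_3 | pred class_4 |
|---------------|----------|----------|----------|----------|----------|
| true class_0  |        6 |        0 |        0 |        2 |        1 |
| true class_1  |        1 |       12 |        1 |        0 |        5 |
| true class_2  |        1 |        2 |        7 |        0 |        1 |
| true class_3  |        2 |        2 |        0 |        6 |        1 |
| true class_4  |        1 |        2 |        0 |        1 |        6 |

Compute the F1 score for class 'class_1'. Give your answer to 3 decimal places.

Take TP from the diagonal, FP from the rest of the 'class_1' prediction marginal, FN from the rest of the 'class_1' actual marginal.
F1 score = 2·TP/(2·TP+FP+FN).
class_1: TP=12, FP=0+2+2+2=6, FN=1+1+0+5=7 → 24/37 = 0.6486

0.649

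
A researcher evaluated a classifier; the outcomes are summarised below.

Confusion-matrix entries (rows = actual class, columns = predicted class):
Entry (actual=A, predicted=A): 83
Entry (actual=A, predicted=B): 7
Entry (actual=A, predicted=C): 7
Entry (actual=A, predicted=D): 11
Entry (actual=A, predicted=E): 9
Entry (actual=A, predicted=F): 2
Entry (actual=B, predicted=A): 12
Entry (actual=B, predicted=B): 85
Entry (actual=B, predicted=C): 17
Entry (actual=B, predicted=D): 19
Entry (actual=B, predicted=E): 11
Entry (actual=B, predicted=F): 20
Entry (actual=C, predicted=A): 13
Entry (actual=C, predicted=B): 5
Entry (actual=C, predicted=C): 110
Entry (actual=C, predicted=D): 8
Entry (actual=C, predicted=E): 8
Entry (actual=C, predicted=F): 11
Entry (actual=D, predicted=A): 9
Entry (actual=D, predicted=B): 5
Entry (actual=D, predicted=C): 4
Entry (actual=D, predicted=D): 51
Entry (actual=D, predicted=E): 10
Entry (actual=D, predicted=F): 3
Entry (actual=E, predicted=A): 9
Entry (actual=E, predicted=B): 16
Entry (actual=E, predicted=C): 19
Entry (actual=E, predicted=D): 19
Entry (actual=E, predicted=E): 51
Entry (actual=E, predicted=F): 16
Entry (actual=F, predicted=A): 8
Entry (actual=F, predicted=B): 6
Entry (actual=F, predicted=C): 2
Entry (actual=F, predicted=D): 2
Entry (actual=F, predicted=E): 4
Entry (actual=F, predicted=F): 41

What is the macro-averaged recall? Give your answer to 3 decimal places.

0.598

Per-class recall (TP/(TP+FN)):
  A: TP=83, FN=7+7+11+9+2=36 → 83/119 = 0.6975
  B: TP=85, FN=12+17+19+11+20=79 → 85/164 = 0.5183
  C: TP=110, FN=13+5+8+8+11=45 → 110/155 = 0.7097
  D: TP=51, FN=9+5+4+10+3=31 → 51/82 = 0.6220
  E: TP=51, FN=9+16+19+19+16=79 → 51/130 = 0.3923
  F: TP=41, FN=8+6+2+2+4=22 → 41/63 = 0.6508
Macro-recall = mean = (0.6975 + 0.5183 + 0.7097 + 0.6220 + 0.3923 + 0.6508) / 6 = 0.598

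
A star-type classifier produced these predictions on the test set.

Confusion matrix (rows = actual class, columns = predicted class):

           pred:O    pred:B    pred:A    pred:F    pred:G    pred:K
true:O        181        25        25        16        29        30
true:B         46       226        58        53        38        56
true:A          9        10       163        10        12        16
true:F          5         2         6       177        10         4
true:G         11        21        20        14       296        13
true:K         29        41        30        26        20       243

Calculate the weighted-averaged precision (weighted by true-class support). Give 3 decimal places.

0.662

Per-class precision (TP/(TP+FP)):
  O: TP=181, FP=46+9+5+11+29=100 → 181/281 = 0.6441
  B: TP=226, FP=25+10+2+21+41=99 → 226/325 = 0.6954
  A: TP=163, FP=25+58+6+20+30=139 → 163/302 = 0.5397
  F: TP=177, FP=16+53+10+14+26=119 → 177/296 = 0.5980
  G: TP=296, FP=29+38+12+10+20=109 → 296/405 = 0.7309
  K: TP=243, FP=30+56+16+4+13=119 → 243/362 = 0.6713
Weighted-precision = Σ (supportᵢ/N)·precisionᵢ with N=1971: (306/1971)·0.6441 + (477/1971)·0.6954 + (220/1971)·0.5397 + (204/1971)·0.5980 + (375/1971)·0.7309 + (389/1971)·0.6713 = 0.662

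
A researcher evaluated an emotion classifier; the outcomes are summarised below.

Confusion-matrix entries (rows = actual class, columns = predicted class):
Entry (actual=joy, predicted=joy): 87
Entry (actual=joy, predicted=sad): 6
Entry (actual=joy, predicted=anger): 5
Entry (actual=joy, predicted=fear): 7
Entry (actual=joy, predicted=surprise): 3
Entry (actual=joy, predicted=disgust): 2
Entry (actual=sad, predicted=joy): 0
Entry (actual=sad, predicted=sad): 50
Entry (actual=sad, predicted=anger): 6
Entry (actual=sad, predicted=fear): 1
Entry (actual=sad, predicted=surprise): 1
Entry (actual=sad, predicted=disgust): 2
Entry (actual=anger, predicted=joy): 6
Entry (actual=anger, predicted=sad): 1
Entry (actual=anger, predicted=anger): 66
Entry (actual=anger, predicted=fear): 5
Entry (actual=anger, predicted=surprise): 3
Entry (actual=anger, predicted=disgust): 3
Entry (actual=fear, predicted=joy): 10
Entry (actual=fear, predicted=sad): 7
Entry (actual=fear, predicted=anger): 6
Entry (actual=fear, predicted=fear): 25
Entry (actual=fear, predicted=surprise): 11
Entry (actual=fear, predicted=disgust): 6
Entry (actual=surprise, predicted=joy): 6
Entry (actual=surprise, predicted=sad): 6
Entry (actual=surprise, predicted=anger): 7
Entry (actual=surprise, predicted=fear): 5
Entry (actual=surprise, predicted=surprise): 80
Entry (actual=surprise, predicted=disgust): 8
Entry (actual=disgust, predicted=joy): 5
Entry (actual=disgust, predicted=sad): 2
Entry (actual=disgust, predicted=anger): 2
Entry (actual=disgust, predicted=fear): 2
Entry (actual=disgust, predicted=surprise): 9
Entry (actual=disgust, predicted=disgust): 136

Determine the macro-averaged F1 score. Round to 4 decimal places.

0.7231

Per-class F1 score (2·TP/(2·TP+FP+FN)):
  joy: TP=87, FP=0+6+10+6+5=27, FN=6+5+7+3+2=23 → 174/224 = 0.77679
  sad: TP=50, FP=6+1+7+6+2=22, FN=0+6+1+1+2=10 → 100/132 = 0.75758
  anger: TP=66, FP=5+6+6+7+2=26, FN=6+1+5+3+3=18 → 132/176 = 0.75000
  fear: TP=25, FP=7+1+5+5+2=20, FN=10+7+6+11+6=40 → 50/110 = 0.45455
  surprise: TP=80, FP=3+1+3+11+9=27, FN=6+6+7+5+8=32 → 160/219 = 0.73059
  disgust: TP=136, FP=2+2+3+6+8=21, FN=5+2+2+2+9=20 → 272/313 = 0.86901
Macro-F1 score = mean = (0.77679 + 0.75758 + 0.75000 + 0.45455 + 0.73059 + 0.86901) / 6 = 0.7231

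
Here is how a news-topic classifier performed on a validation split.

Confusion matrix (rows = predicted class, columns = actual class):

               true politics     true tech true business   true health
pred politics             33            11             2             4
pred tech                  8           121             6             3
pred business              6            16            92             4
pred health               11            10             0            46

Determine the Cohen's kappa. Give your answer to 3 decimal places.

Observed agreement pₒ = trace/N = 292/373 = 0.7828
Expected agreement pₑ = Σ (rowᵢ·colᵢ)/N² = (58·50 + 158·138 + 100·118 + 57·67)/373² = 0.2898
κ = (pₒ − pₑ)/(1 − pₑ) = (0.7828 − 0.2898)/(1 − 0.2898) = 0.694

0.694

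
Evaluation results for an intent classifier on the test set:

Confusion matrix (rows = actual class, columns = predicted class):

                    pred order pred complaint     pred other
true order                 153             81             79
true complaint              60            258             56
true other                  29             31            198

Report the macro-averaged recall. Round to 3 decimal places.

Per-class recall (TP/(TP+FN)):
  order: TP=153, FN=81+79=160 → 153/313 = 0.4888
  complaint: TP=258, FN=60+56=116 → 258/374 = 0.6898
  other: TP=198, FN=29+31=60 → 198/258 = 0.7674
Macro-recall = mean = (0.4888 + 0.6898 + 0.7674) / 3 = 0.649

0.649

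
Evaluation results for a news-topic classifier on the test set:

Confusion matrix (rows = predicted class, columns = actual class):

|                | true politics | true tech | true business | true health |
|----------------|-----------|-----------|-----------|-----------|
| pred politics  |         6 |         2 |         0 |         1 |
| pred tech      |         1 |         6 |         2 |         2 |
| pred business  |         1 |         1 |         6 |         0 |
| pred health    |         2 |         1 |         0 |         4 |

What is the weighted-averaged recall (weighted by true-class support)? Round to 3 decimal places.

0.629

Per-class recall (TP/(TP+FN)):
  politics: TP=6, FN=1+1+2=4 → 6/10 = 0.6000
  tech: TP=6, FN=2+1+1=4 → 6/10 = 0.6000
  business: TP=6, FN=0+2+0=2 → 6/8 = 0.7500
  health: TP=4, FN=1+2+0=3 → 4/7 = 0.5714
Weighted-recall = Σ (supportᵢ/N)·recallᵢ with N=35: (10/35)·0.6000 + (10/35)·0.6000 + (8/35)·0.7500 + (7/35)·0.5714 = 0.629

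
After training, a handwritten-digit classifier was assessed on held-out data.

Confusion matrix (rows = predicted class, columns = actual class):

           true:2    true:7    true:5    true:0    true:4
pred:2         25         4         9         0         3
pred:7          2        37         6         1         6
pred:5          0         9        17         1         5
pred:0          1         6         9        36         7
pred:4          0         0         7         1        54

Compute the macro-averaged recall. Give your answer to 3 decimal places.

0.710

Per-class recall (TP/(TP+FN)):
  2: TP=25, FN=2+0+1+0=3 → 25/28 = 0.8929
  7: TP=37, FN=4+9+6+0=19 → 37/56 = 0.6607
  5: TP=17, FN=9+6+9+7=31 → 17/48 = 0.3542
  0: TP=36, FN=0+1+1+1=3 → 36/39 = 0.9231
  4: TP=54, FN=3+6+5+7=21 → 54/75 = 0.7200
Macro-recall = mean = (0.8929 + 0.6607 + 0.3542 + 0.9231 + 0.7200) / 5 = 0.710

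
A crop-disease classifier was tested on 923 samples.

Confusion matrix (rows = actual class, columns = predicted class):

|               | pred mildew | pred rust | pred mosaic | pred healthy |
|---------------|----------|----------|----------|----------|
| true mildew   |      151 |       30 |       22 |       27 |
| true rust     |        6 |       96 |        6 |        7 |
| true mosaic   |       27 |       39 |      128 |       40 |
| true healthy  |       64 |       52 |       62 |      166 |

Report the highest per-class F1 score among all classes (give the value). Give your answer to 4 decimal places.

Per-class F1 score (2·TP/(2·TP+FP+FN)):
  mildew: TP=151, FP=6+27+64=97, FN=30+22+27=79 → 302/478 = 0.63180
  rust: TP=96, FP=30+39+52=121, FN=6+6+7=19 → 192/332 = 0.57831
  mosaic: TP=128, FP=22+6+62=90, FN=27+39+40=106 → 256/452 = 0.56637
  healthy: TP=166, FP=27+7+40=74, FN=64+52+62=178 → 332/584 = 0.56849
Highest is class 'mildew' with F1 score = 0.6318.

0.6318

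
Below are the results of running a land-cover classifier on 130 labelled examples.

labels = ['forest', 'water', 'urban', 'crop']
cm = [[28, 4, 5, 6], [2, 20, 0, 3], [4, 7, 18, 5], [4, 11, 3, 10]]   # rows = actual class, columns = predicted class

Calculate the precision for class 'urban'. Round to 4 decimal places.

0.6923

Take TP from the diagonal, FP from the rest of the 'urban' prediction marginal, FN from the rest of the 'urban' actual marginal.
precision = TP/(TP+FP).
urban: TP=18, FP=5+0+3=8 → 18/26 = 0.69231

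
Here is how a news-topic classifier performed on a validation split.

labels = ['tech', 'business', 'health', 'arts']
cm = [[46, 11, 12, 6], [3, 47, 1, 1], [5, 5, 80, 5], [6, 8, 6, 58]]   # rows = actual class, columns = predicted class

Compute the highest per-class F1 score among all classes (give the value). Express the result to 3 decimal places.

0.825

Per-class F1 score (2·TP/(2·TP+FP+FN)):
  tech: TP=46, FP=3+5+6=14, FN=11+12+6=29 → 92/135 = 0.6815
  business: TP=47, FP=11+5+8=24, FN=3+1+1=5 → 94/123 = 0.7642
  health: TP=80, FP=12+1+6=19, FN=5+5+5=15 → 160/194 = 0.8247
  arts: TP=58, FP=6+1+5=12, FN=6+8+6=20 → 116/148 = 0.7838
Highest is class 'health' with F1 score = 0.825.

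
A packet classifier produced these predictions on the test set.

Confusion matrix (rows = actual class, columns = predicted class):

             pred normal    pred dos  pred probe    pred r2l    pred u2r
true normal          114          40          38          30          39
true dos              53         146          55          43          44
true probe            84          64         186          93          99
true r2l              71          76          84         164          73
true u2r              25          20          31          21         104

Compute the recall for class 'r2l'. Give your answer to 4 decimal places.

Take TP from the diagonal, FP from the rest of the 'r2l' prediction marginal, FN from the rest of the 'r2l' actual marginal.
recall = TP/(TP+FN).
r2l: TP=164, FN=71+76+84+73=304 → 164/468 = 0.35043

0.3504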